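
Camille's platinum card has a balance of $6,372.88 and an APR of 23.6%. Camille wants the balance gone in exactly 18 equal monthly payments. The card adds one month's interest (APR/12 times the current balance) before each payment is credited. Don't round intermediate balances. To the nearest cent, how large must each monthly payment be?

$423.84

Monthly rate r = 23.6%/12 = 1.96667% = 0.0196667.
Level-payment amortization: P = B₀·r / (1 − (1+r)^(−n)) = 6372.88·0.0196667 / (1 − 1.01967^(−18)).
Denominator 1 − (1+r)^(−18) = 0.295709226.
P = 125.333 / 0.295709226 ≈ 423.84.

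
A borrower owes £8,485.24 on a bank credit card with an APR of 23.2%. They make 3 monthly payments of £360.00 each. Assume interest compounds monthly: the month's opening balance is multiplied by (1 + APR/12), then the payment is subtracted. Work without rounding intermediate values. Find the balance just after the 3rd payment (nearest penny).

Monthly rate r = 23.2%/12 = 1.93333% = 0.0193333.
Each month: B ← B·(1+r) − £360.00.
Month 1: interest £164.05; balance after payment £8,289.29.
Month 2: interest £160.26; balance after payment £8,089.55.
Month 3: interest £156.40; balance after payment £7,885.95.

£7,885.95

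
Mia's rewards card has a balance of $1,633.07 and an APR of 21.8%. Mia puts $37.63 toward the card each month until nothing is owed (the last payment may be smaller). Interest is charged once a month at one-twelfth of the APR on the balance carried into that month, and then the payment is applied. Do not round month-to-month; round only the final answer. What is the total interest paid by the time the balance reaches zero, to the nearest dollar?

Monthly rate r = 21.8%/12 = 1.81667% = 0.0181667.
Payoff takes n = ⌈−ln(1 − rB₀/P)/ln(1+r)⌉ = ⌈86.263⌉ = 87 payments; the last is $9.97.
Total paid = 86·$37.63 + $9.97 = $3,246.15.
Total interest = total paid − principal = $3,246.15 − $1,633.07 = $1,613.08.

$1,613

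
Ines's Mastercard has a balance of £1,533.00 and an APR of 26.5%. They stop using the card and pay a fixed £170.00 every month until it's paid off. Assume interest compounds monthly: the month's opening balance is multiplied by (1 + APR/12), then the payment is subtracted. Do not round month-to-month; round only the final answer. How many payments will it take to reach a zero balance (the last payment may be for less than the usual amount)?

Monthly rate r = 26.5%/12 = 2.20833% = 0.0220833.
Recurrence: B ← B·(1+r) − £170.00.
Month 1: interest £33.85; balance after payment £1,396.85.
Month 2: interest £30.85; balance after payment £1,257.70.
Closed form: n = −ln(1 − rB₀/P)/ln(1+r) = −ln(0.80086)/ln(1.02208) ≈ 10.167, so the balance reaches zero during payment 11.

11 payments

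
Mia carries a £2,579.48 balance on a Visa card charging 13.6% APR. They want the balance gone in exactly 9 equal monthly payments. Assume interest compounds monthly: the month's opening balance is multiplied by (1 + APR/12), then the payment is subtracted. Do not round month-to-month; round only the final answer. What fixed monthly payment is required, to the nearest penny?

Monthly rate r = 13.6%/12 = 1.13333% = 0.0113333.
Level-payment amortization: P = B₀·r / (1 − (1+r)^(−n)) = 2579.48·0.0113333 / (1 − 1.01133^(−9)).
Denominator 1 − (1+r)^(−9) = 0.096452259.
P = 29.2341 / 0.096452259 ≈ 303.09.

£303.09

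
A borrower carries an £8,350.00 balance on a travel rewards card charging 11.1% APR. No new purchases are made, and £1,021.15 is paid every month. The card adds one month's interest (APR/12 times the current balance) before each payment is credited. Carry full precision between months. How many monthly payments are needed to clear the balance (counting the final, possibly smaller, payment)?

Monthly rate r = 11.1%/12 = 0.925% = 0.00925.
Recurrence: B ← B·(1+r) − £1,021.15.
Month 1: interest £77.24; balance after payment £7,406.09.
Month 2: interest £68.51; balance after payment £6,453.44.
Closed form: n = −ln(1 − rB₀/P)/ln(1+r) = −ln(0.92436)/ln(1.00925) ≈ 8.542, so the balance reaches zero during payment 9.

9 payments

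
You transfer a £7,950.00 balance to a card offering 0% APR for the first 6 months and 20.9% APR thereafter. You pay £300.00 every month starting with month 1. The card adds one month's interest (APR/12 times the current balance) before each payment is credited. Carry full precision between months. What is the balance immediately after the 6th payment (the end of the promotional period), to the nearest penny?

Promo months 1–6 at r₀ = 0%/12 = 0; months 7+ at r₁ = 20.9%/12 = 0.0174167.
After month 6 (no interest yet): B = £7,950.00 − 6·£300.00 = £6,150.00.

£6,150.00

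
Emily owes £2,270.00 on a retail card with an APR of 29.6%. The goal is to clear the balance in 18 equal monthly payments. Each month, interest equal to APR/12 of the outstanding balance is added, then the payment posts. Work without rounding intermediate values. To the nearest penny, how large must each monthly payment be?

£157.70

Monthly rate r = 29.6%/12 = 2.46667% = 0.0246667.
Level-payment amortization: P = B₀·r / (1 − (1+r)^(−n)) = 2270.00·0.0246667 / (1 − 1.02467^(−18)).
Denominator 1 − (1+r)^(−18) = 0.355069304.
P = 55.9933 / 0.355069304 ≈ 157.70.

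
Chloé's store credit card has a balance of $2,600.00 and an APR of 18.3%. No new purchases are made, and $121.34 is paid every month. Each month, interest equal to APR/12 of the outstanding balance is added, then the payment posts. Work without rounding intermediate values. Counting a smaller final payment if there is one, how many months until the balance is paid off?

27 payments

Monthly rate r = 18.3%/12 = 1.525% = 0.01525.
Recurrence: B ← B·(1+r) − $121.34.
Month 1: interest $39.65; balance after payment $2,518.31.
Month 2: interest $38.40; balance after payment $2,435.37.
Closed form: n = −ln(1 − rB₀/P)/ln(1+r) = −ln(0.67323)/ln(1.01525) ≈ 26.143, so the balance reaches zero during payment 27.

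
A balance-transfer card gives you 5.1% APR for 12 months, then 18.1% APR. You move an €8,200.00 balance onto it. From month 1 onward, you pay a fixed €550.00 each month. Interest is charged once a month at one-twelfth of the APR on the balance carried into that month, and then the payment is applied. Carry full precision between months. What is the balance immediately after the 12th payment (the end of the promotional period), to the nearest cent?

€1,871.63

Promo months 1–12 at r₀ = 5.1%/12 = 0.00425; months 13+ at r₁ = 18.1%/12 = 0.0150833.
After month 12: iterate B ← B·(1+r₀) − €550.00 for 12 months → €1,871.63.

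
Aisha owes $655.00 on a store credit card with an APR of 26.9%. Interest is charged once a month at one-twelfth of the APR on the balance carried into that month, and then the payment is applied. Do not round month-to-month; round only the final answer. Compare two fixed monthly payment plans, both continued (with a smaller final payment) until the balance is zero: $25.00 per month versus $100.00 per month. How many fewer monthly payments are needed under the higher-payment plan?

32 fewer payments

Monthly rate r = 26.9%/12 = 2.24167% = 0.0224167.
At $25.00/mo: n = ⌈−ln(1 − rB₀/P)/ln(1+r)⌉ = 40 payments (last $23.11); total interest = total paid − $655.00 = $343.11.
At $100.00/mo: 8 payments (last $16.44); total interest $61.44.
Payments saved = 40 − 8 = 32.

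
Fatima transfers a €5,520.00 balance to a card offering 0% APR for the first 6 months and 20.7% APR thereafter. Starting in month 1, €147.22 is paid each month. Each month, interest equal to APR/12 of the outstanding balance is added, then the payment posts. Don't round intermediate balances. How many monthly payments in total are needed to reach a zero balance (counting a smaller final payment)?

Promo months 1–6 at r₀ = 0%/12 = 0; months 7+ at r₁ = 20.7%/12 = 0.01725.
After month 6 (no interest yet): B = €5,520.00 − 6·€147.22 = €4,636.68.
Then at r₁ with €147.22/mo: n₂ = −ln(1 − r₁·B/P)/ln(1+r₁) ≈ 45.82 → 46 more payments.

52 payments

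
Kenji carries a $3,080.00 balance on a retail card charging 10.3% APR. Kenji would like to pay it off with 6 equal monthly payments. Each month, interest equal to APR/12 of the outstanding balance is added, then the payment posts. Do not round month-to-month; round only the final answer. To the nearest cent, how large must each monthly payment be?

Monthly rate r = 10.3%/12 = 0.858333% = 0.00858333.
Level-payment amortization: P = B₀·r / (1 − (1+r)^(−n)) = 3080.00·0.00858333 / (1 − 1.00858^(−6)).
Denominator 1 − (1+r)^(−6) = 0.0499875943.
P = 26.4367 / 0.0499875943 ≈ 528.86.

$528.86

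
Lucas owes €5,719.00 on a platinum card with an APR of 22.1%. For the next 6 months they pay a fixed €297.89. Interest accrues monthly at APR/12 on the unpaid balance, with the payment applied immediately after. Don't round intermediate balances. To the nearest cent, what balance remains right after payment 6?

€4,509.09

Monthly rate r = 22.1%/12 = 1.84167% = 0.0184167.
Each month: B ← B·(1+r) − €297.89.
Month 1: interest €105.32; balance after payment €5,526.43.
Month 2: interest €101.78; balance after payment €5,330.32.
Month 3: interest €98.17; balance after payment €5,130.60.
Month 4: interest €94.49; balance after payment €4,927.20.
Month 5: interest €90.74; balance after payment €4,720.05.
Month 6: interest €86.93; balance after payment €4,509.09.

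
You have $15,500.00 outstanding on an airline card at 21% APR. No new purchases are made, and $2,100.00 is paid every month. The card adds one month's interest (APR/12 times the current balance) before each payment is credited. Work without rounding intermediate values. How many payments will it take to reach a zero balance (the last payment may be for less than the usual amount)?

8 months

Monthly rate r = 21%/12 = 1.75% = 0.0175.
Recurrence: B ← B·(1+r) − $2,100.00.
Month 1: interest $271.25; balance after payment $13,671.25.
Month 2: interest $239.25; balance after payment $11,810.50.
Closed form: n = −ln(1 − rB₀/P)/ln(1+r) = −ln(0.87083)/ln(1.0175) ≈ 7.972, so the balance reaches zero during payment 8.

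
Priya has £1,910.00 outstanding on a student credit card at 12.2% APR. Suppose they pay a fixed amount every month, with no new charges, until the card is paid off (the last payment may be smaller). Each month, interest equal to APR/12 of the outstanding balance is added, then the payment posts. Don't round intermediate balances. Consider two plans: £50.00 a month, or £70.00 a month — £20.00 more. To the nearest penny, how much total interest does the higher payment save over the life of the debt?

Monthly rate r = 12.2%/12 = 1.01667% = 0.0101667.
At £50.00/mo: n = ⌈−ln(1 − rB₀/P)/ln(1+r)⌉ = 49 payments (last £30.15); total interest = total paid − £1,910.00 = £520.15.
At £70.00/mo: 33 payments (last £8.45); total interest £338.45.
Interest saved = £520.15 − £338.45 = £181.70.

£181.70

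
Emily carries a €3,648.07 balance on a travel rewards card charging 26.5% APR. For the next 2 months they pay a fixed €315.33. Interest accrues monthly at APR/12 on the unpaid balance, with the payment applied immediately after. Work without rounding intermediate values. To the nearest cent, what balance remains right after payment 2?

€3,173.35

Monthly rate r = 26.5%/12 = 2.20833% = 0.0220833.
Each month: B ← B·(1+r) − €315.33.
Month 1: interest €80.56; balance after payment €3,413.30.
Month 2: interest €75.38; balance after payment €3,173.35.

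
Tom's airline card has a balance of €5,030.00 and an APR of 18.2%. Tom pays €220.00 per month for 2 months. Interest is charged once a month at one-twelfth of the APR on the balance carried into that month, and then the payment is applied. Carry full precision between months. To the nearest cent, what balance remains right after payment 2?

Monthly rate r = 18.2%/12 = 1.51667% = 0.0151667.
Each month: B ← B·(1+r) − €220.00.
Month 1: interest €76.29; balance after payment €4,886.29.
Month 2: interest €74.11; balance after payment €4,740.40.

€4,740.40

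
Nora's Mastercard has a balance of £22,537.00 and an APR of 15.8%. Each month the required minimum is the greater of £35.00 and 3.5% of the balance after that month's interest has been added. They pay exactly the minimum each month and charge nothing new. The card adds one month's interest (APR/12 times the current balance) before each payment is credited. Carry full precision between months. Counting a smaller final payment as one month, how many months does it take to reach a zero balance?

175 months

Monthly rate r = 15.8%/12 = 1.31667% = 0.0131667.
While 3.5% of the post-interest balance exceeds £35.00, each month B ← (B·(1+r))·(1 − 0.035), i.e. B shrinks by the factor (1+r)·0.965 = 0.97771.
This holds for months 1–139. Entering month 140 the balance is £981.38; 3.5% of the post-interest balance is now below £35.00, so the flat £35.00 minimum applies from here.
From month 140 a fixed £35.00 at rate r clears £981.38 in 36 more payments. Total: 139 + 36 = 175 months.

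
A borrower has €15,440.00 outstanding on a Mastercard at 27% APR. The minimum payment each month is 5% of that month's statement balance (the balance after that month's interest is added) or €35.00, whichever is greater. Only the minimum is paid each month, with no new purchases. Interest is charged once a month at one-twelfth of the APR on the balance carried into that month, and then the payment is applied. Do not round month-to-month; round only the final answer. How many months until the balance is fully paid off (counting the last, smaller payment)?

Monthly rate r = 27%/12 = 2.25% = 0.0225.
While 5% of the post-interest balance exceeds €35.00, each month B ← (B·(1+r))·(1 − 0.05), i.e. B shrinks by the factor (1+r)·0.95 = 0.97137.
This holds for months 1–108. Entering month 109 the balance is €670.56; 5% of the post-interest balance is now below €35.00, so the flat €35.00 minimum applies from here.
From month 109 a fixed €35.00 at rate r clears €670.56 in 26 more payments. Total: 108 + 26 = 134 months.

134 months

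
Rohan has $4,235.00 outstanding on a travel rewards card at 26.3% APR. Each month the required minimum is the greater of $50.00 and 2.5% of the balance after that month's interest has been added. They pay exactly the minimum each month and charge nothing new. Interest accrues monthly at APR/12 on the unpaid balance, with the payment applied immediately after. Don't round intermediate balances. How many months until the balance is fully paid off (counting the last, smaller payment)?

303 months

Monthly rate r = 26.3%/12 = 2.19167% = 0.0219167.
While 2.5% of the post-interest balance exceeds $50.00, each month B ← (B·(1+r))·(1 − 0.025), i.e. B shrinks by the factor (1+r)·0.975 = 0.99637.
This holds for months 1–213. Entering month 214 the balance is $1,951.35; 2.5% of the post-interest balance is now below $50.00, so the flat $50.00 minimum applies from here.
From month 214 a fixed $50.00 at rate r clears $1,951.35 in 90 more payments. Total: 213 + 90 = 303 months.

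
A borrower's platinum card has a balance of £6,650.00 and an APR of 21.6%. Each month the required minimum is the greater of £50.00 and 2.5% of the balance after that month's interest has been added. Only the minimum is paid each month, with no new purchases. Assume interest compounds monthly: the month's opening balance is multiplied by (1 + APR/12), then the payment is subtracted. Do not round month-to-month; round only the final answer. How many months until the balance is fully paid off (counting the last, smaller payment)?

232 months

Monthly rate r = 21.6%/12 = 1.8% = 0.018.
While 2.5% of the post-interest balance exceeds £50.00, each month B ← (B·(1+r))·(1 − 0.025), i.e. B shrinks by the factor (1+r)·0.975 = 0.99255.
This holds for months 1–164. Entering month 165 the balance is £1,950.81; 2.5% of the post-interest balance is now below £50.00, so the flat £50.00 minimum applies from here.
From month 165 a fixed £50.00 at rate r clears £1,950.81 in 68 more payments. Total: 164 + 68 = 232 months.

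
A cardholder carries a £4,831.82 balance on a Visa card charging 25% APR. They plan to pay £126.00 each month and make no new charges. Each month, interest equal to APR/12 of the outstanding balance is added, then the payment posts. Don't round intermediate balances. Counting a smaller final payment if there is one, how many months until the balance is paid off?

Monthly rate r = 25%/12 = 2.08333% = 0.0208333.
Recurrence: B ← B·(1+r) − £126.00.
Month 1: interest £100.66; balance after payment £4,806.48.
Month 2: interest £100.14; balance after payment £4,780.62.
Closed form: n = −ln(1 − rB₀/P)/ln(1+r) = −ln(0.20109)/ln(1.02083) ≈ 77.792, so the balance reaches zero during payment 78.

78 payments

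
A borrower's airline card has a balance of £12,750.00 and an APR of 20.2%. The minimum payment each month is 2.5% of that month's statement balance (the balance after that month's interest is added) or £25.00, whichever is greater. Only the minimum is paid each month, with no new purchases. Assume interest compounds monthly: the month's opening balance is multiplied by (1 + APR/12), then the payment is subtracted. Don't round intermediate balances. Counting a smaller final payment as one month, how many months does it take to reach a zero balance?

363 months

Monthly rate r = 20.2%/12 = 1.68333% = 0.0168333.
While 2.5% of the post-interest balance exceeds £25.00, each month B ← (B·(1+r))·(1 − 0.025), i.e. B shrinks by the factor (1+r)·0.975 = 0.99141.
This holds for months 1–298. Entering month 299 the balance is £975.70; 2.5% of the post-interest balance is now below £25.00, so the flat £25.00 minimum applies from here.
From month 299 a fixed £25.00 at rate r clears £975.70 in 65 more payments. Total: 298 + 65 = 363 months.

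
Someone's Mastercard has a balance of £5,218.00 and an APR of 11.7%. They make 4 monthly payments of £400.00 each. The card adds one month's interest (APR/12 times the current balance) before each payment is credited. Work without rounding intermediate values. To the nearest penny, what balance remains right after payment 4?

Monthly rate r = 11.7%/12 = 0.975% = 0.00975.
Each month: B ← B·(1+r) − £400.00.
Month 1: interest £50.88; balance after payment £4,868.88.
Month 2: interest £47.47; balance after payment £4,516.35.
Month 3: interest £44.03; balance after payment £4,160.38.
Month 4: interest £40.56; balance after payment £3,800.95.

£3,800.95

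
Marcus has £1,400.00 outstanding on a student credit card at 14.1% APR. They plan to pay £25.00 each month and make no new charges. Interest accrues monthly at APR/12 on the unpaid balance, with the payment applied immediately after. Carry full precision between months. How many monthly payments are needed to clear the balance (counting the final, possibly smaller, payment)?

Monthly rate r = 14.1%/12 = 1.175% = 0.01175.
Recurrence: B ← B·(1+r) − £25.00.
Month 1: interest £16.45; balance after payment £1,391.45.
Month 2: interest £16.35; balance after payment £1,382.80.
Closed form: n = −ln(1 − rB₀/P)/ln(1+r) = −ln(0.342)/ln(1.01175) ≈ 91.850, so the balance reaches zero during payment 92.

92 months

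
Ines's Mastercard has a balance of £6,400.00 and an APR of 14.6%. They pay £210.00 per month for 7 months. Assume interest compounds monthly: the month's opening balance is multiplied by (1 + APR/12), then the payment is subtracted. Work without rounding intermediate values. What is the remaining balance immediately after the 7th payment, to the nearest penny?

Monthly rate r = 14.6%/12 = 1.21667% = 0.0121667.
Each month: B ← B·(1+r) − £210.00.
Month 1: interest £77.87; balance after payment £6,267.87.
Month 2: interest £76.26; balance after payment £6,134.13.
Month 3: interest £74.63; balance after payment £5,998.76.
Month 4: interest £72.98; balance after payment £5,861.74.
Month 5: interest £71.32; balance after payment £5,723.06.
Month 6: interest £69.63; balance after payment £5,582.69.
Month 7: interest £67.92; balance after payment £5,440.61.

£5,440.61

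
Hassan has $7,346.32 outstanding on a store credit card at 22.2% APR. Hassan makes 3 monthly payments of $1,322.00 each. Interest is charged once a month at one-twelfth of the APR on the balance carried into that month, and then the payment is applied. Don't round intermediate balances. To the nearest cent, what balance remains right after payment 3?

$3,721.81

Monthly rate r = 22.2%/12 = 1.85% = 0.0185.
Each month: B ← B·(1+r) − $1,322.00.
Month 1: interest $135.91; balance after payment $6,160.23.
Month 2: interest $113.96; balance after payment $4,952.19.
Month 3: interest $91.62; balance after payment $3,721.81.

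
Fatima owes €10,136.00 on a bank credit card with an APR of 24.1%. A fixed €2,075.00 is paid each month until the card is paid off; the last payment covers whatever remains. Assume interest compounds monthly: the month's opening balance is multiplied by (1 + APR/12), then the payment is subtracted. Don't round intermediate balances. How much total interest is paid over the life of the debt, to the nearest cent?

€642.29

Monthly rate r = 24.1%/12 = 2.00833% = 0.0200833.
Payoff takes n = ⌈−ln(1 − rB₀/P)/ln(1+r)⌉ = ⌈5.193⌉ = 6 payments; the last is €403.29.
Total paid = 5·€2,075.00 + €403.29 = €10,778.29.
Total interest = total paid − principal = €10,778.29 − €10,136.00 = €642.29.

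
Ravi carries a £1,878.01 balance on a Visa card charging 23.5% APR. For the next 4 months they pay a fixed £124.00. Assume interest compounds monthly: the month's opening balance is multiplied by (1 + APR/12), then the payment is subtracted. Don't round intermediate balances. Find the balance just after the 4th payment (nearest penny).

£1,518.74

Monthly rate r = 23.5%/12 = 1.95833% = 0.0195833.
Each month: B ← B·(1+r) − £124.00.
Month 1: interest £36.78; balance after payment £1,790.79.
Month 2: interest £35.07; balance after payment £1,701.86.
Month 3: interest £33.33; balance after payment £1,611.19.
Month 4: interest £31.55; balance after payment £1,518.74.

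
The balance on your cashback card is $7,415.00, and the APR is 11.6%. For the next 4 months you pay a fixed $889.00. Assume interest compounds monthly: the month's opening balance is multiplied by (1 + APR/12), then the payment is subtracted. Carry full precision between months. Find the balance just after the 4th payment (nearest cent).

$4,098.00

Monthly rate r = 11.6%/12 = 0.966667% = 0.00966667.
Each month: B ← B·(1+r) − $889.00.
Month 1: interest $71.68; balance after payment $6,597.68.
Month 2: interest $63.78; balance after payment $5,772.46.
Month 3: interest $55.80; balance after payment $4,939.26.
Month 4: interest $47.75; balance after payment $4,098.00.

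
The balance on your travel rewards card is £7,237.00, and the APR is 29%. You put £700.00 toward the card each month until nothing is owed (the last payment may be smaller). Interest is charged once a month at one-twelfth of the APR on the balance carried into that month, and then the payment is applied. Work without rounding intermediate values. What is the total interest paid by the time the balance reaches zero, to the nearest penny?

£1,190.55

Monthly rate r = 29%/12 = 2.41667% = 0.0241667.
Payoff takes n = ⌈−ln(1 − rB₀/P)/ln(1+r)⌉ = ⌈12.039⌉ = 13 payments; the last is £27.55.
Total paid = 12·£700.00 + £27.55 = £8,427.55.
Total interest = total paid − principal = £8,427.55 − £7,237.00 = £1,190.55.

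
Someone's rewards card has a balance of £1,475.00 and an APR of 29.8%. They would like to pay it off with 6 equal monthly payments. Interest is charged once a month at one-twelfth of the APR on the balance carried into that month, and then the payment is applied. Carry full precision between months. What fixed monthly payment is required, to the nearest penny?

£267.64

Monthly rate r = 29.8%/12 = 2.48333% = 0.0248333.
Level-payment amortization: P = B₀·r / (1 − (1+r)^(−n)) = 1475.00·0.0248333 / (1 − 1.02483^(−6)).
Denominator 1 − (1+r)^(−6) = 0.13686139.
P = 36.6292 / 0.13686139 ≈ 267.64.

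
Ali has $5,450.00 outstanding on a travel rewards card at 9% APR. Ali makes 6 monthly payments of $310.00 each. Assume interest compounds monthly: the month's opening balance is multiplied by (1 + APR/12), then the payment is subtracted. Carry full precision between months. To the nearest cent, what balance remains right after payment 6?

$3,804.67

Monthly rate r = 9%/12 = 0.75% = 0.0075.
Each month: B ← B·(1+r) − $310.00.
Month 1: interest $40.88; balance after payment $5,180.88.
Month 2: interest $38.86; balance after payment $4,909.73.
Month 3: interest $36.82; balance after payment $4,636.55.
Month 4: interest $34.77; balance after payment $4,361.33.
Month 5: interest $32.71; balance after payment $4,084.04.
Month 6: interest $30.63; balance after payment $3,804.67.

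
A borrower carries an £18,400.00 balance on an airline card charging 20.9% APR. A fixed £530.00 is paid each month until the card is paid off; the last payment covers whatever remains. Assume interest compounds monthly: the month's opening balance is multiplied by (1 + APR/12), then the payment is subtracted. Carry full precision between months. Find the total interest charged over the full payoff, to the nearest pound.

Monthly rate r = 20.9%/12 = 1.74167% = 0.0174167.
Payoff takes n = ⌈−ln(1 − rB₀/P)/ln(1+r)⌉ = ⌈53.745⌉ = 54 payments; the last is £395.52.
Total paid = 53·£530.00 + £395.52 = £28,485.52.
Total interest = total paid − principal = £28,485.52 − £18,400.00 = £10,085.52.

£10,086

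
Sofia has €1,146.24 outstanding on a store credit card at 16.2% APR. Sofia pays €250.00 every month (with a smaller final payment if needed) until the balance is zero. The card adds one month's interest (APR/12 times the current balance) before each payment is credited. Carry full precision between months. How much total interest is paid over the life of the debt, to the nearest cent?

Monthly rate r = 16.2%/12 = 1.35% = 0.0135.
Payoff takes n = ⌈−ln(1 − rB₀/P)/ln(1+r)⌉ = ⌈4.765⌉ = 5 payments; the last is €191.52.
Total paid = 4·€250.00 + €191.52 = €1,191.52.
Total interest = total paid − principal = €1,191.52 − €1,146.24 = €45.28.

€45.28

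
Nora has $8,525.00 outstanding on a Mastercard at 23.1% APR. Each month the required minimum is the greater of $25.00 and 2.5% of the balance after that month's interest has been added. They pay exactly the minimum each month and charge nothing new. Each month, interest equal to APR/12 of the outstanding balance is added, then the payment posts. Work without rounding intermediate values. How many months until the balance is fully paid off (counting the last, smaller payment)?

420 months

Monthly rate r = 23.1%/12 = 1.925% = 0.01925.
While 2.5% of the post-interest balance exceeds $25.00, each month B ← (B·(1+r))·(1 − 0.025), i.e. B shrinks by the factor (1+r)·0.975 = 0.99377.
This holds for months 1–346. Entering month 347 the balance is $980.44; 2.5% of the post-interest balance is now below $25.00, so the flat $25.00 minimum applies from here.
From month 347 a fixed $25.00 at rate r clears $980.44 in 74 more payments. Total: 346 + 74 = 420 months.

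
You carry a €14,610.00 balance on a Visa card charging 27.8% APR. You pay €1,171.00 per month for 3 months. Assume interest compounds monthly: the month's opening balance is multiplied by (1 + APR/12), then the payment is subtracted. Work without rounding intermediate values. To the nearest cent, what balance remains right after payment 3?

€12,054.09

Monthly rate r = 27.8%/12 = 2.31667% = 0.0231667.
Each month: B ← B·(1+r) − €1,171.00.
Month 1: interest €338.47; balance after payment €13,777.47.
Month 2: interest €319.18; balance after payment €12,925.64.
Month 3: interest €299.44; balance after payment €12,054.09.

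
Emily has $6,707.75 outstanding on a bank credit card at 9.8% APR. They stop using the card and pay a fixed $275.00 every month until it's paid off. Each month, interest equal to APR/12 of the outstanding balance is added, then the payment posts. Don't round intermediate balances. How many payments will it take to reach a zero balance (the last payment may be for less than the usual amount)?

28 months

Monthly rate r = 9.8%/12 = 0.816667% = 0.00816667.
Recurrence: B ← B·(1+r) − $275.00.
Month 1: interest $54.78; balance after payment $6,487.53.
Month 2: interest $52.98; balance after payment $6,265.51.
Closed form: n = −ln(1 − rB₀/P)/ln(1+r) = −ln(0.8008)/ln(1.00817) ≈ 27.312, so the balance reaches zero during payment 28.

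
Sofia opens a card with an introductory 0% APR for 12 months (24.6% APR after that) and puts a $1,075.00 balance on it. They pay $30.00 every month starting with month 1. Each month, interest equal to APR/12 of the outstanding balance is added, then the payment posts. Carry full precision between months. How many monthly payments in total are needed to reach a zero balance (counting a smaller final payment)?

46 payments

Promo months 1–12 at r₀ = 0%/12 = 0; months 13+ at r₁ = 24.6%/12 = 0.0205.
After month 12 (no interest yet): B = $1,075.00 − 12·$30.00 = $715.00.
Then at r₁ with $30.00/mo: n₂ = −ln(1 − r₁·B/P)/ln(1+r₁) ≈ 33.04 → 34 more payments.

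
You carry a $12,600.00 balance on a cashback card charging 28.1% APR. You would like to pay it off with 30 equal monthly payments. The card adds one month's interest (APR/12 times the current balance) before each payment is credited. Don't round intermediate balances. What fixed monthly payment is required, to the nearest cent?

$589.36

Monthly rate r = 28.1%/12 = 2.34167% = 0.0234167.
Level-payment amortization: P = B₀·r / (1 − (1+r)^(−n)) = 12600.00·0.0234167 / (1 − 1.02342^(−30)).
Denominator 1 − (1+r)^(−30) = 0.500626559.
P = 295.05 / 0.500626559 ≈ 589.36.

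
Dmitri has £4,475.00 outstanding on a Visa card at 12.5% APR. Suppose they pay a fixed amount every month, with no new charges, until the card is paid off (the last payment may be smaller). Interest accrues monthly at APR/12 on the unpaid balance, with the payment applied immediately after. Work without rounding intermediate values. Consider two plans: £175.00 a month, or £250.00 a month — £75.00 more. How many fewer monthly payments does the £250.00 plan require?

10 fewer payments

Monthly rate r = 12.5%/12 = 1.04167% = 0.0104167.
At £175.00/mo: n = ⌈−ln(1 − rB₀/P)/ln(1+r)⌉ = 30 payments (last £155.93); total interest = total paid − £4,475.00 = £755.93.
At £250.00/mo: 20 payments (last £228.45); total interest £503.45.
Payments saved = 30 − 20 = 10.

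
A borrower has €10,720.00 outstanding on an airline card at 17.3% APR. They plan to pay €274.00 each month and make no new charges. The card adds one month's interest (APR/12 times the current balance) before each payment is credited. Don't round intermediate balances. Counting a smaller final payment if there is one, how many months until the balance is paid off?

59 months

Monthly rate r = 17.3%/12 = 1.44167% = 0.0144167.
Recurrence: B ← B·(1+r) − €274.00.
Month 1: interest €154.55; balance after payment €10,600.55.
Month 2: interest €152.82; balance after payment €10,479.37.
Closed form: n = −ln(1 − rB₀/P)/ln(1+r) = −ln(0.43596)/ln(1.01442) ≈ 58.000, so the balance reaches zero during payment 59.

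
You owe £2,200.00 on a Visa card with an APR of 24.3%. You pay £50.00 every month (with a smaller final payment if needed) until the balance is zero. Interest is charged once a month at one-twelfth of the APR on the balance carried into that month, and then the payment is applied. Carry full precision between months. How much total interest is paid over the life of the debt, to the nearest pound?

£3,328

Monthly rate r = 24.3%/12 = 2.025% = 0.02025.
Payoff takes n = ⌈−ln(1 − rB₀/P)/ln(1+r)⌉ = ⌈110.557⌉ = 111 payments; the last is £27.96.
Total paid = 110·£50.00 + £27.96 = £5,527.96.
Total interest = total paid − principal = £5,527.96 − £2,200.00 = £3,327.96.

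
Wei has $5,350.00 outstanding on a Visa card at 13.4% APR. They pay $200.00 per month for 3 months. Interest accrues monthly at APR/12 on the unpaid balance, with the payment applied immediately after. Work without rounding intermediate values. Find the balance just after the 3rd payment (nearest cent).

$4,924.51

Monthly rate r = 13.4%/12 = 1.11667% = 0.0111667.
Each month: B ← B·(1+r) − $200.00.
Month 1: interest $59.74; balance after payment $5,209.74.
Month 2: interest $58.18; balance after payment $5,067.92.
Month 3: interest $56.59; balance after payment $4,924.51.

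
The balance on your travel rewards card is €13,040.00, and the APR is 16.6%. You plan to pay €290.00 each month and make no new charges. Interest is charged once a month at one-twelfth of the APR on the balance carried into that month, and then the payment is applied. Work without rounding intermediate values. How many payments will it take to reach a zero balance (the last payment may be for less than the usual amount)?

Monthly rate r = 16.6%/12 = 1.38333% = 0.0138333.
Recurrence: B ← B·(1+r) − €290.00.
Month 1: interest €180.39; balance after payment €12,930.39.
Month 2: interest €178.87; balance after payment €12,819.26.
Closed form: n = −ln(1 − rB₀/P)/ln(1+r) = −ln(0.37798)/ln(1.01383) ≈ 70.817, so the balance reaches zero during payment 71.

71 payments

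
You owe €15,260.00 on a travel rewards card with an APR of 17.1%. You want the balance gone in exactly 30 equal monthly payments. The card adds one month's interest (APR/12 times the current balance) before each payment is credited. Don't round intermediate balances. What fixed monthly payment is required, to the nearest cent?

Monthly rate r = 17.1%/12 = 1.425% = 0.01425.
Level-payment amortization: P = B₀·r / (1 − (1+r)^(−n)) = 15260.00·0.01425 / (1 − 1.01425^(−30)).
Denominator 1 − (1+r)^(−30) = 0.345891928.
P = 217.455 / 0.345891928 ≈ 628.68.

€628.68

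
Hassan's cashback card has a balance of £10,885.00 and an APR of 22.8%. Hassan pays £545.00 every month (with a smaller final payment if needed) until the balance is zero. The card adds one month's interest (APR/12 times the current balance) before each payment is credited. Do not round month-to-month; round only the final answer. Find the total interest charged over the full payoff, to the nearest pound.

Monthly rate r = 22.8%/12 = 1.9% = 0.019.
Payoff takes n = ⌈−ln(1 − rB₀/P)/ln(1+r)⌉ = ⌈25.353⌉ = 26 payments; the last is £193.70.
Total paid = 25·£545.00 + £193.70 = £13,818.70.
Total interest = total paid − principal = £13,818.70 − £10,885.00 = £2,933.70.

£2,934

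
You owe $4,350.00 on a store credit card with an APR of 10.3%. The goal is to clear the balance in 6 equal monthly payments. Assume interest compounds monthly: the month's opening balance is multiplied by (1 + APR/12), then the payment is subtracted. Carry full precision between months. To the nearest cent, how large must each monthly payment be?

$746.94

Monthly rate r = 10.3%/12 = 0.858333% = 0.00858333.
Level-payment amortization: P = B₀·r / (1 − (1+r)^(−n)) = 4350.00·0.00858333 / (1 − 1.00858^(−6)).
Denominator 1 − (1+r)^(−6) = 0.0499875943.
P = 37.3375 / 0.0499875943 ≈ 746.94.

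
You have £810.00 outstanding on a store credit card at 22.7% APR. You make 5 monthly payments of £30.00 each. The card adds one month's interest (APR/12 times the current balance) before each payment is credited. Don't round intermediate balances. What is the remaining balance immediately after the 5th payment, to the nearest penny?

Monthly rate r = 22.7%/12 = 1.89167% = 0.0189167.
Each month: B ← B·(1+r) − £30.00.
Month 1: interest £15.32; balance after payment £795.32.
Month 2: interest £15.04; balance after payment £780.37.
Month 3: interest £14.76; balance after payment £765.13.
Month 4: interest £14.47; balance after payment £749.60.
Month 5: interest £14.18; balance after payment £733.78.

£733.78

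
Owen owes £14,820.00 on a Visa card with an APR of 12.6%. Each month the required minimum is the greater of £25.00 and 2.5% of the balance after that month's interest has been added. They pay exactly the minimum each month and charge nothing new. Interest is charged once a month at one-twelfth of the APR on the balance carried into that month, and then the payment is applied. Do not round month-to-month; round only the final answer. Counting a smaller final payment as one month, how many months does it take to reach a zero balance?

Monthly rate r = 12.6%/12 = 1.05% = 0.0105.
While 2.5% of the post-interest balance exceeds £25.00, each month B ← (B·(1+r))·(1 − 0.025), i.e. B shrinks by the factor (1+r)·0.975 = 0.98524.
This holds for months 1–182. Entering month 183 the balance is £989.23; 2.5% of the post-interest balance is now below £25.00, so the flat £25.00 minimum applies from here.
From month 183 a fixed £25.00 at rate r clears £989.23 in 52 more payments. Total: 182 + 52 = 234 months.

234 months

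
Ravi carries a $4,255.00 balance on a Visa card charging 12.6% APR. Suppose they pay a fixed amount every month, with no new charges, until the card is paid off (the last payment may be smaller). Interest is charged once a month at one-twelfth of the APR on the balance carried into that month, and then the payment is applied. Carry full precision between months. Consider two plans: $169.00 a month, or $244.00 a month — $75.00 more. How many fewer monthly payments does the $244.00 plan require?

Monthly rate r = 12.6%/12 = 1.05% = 0.0105.
At $169.00/mo: n = ⌈−ln(1 − rB₀/P)/ln(1+r)⌉ = 30 payments (last $66.66); total interest = total paid − $4,255.00 = $712.66.
At $244.00/mo: 20 payments (last $88.69); total interest $469.69.
Payments saved = 30 − 20 = 10.

10 fewer payments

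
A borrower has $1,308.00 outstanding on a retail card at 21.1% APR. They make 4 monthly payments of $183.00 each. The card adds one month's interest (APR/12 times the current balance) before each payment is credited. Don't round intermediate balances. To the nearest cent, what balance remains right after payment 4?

$650.92

Monthly rate r = 21.1%/12 = 1.75833% = 0.0175833.
Each month: B ← B·(1+r) − $183.00.
Month 1: interest $23.00; balance after payment $1,148.00.
Month 2: interest $20.19; balance after payment $985.18.
Month 3: interest $17.32; balance after payment $819.51.
Month 4: interest $14.41; balance after payment $650.92.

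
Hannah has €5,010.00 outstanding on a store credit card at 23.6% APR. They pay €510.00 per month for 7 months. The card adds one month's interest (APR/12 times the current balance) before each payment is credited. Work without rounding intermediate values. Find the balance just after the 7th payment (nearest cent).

€1,954.09

Monthly rate r = 23.6%/12 = 1.96667% = 0.0196667.
Each month: B ← B·(1+r) − €510.00.
Month 1: interest €98.53; balance after payment €4,598.53.
Month 2: interest €90.44; balance after payment €4,178.97.
Month 3: interest €82.19; balance after payment €3,751.15.
Month 4: interest €73.77; balance after payment €3,314.93.
Month 5: interest €65.19; balance after payment €2,870.12.
Month 6: interest €56.45; balance after payment €2,416.57.
Month 7: interest €47.53; balance after payment €1,954.09.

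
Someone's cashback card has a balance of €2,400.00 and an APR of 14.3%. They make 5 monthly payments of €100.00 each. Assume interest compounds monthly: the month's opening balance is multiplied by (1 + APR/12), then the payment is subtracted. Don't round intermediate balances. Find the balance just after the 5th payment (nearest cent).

Monthly rate r = 14.3%/12 = 1.19167% = 0.0119167.
Each month: B ← B·(1+r) − €100.00.
Month 1: interest €28.60; balance after payment €2,328.60.
Month 2: interest €27.75; balance after payment €2,256.35.
Month 3: interest €26.89; balance after payment €2,183.24.
Month 4: interest €26.02; balance after payment €2,109.25.
Month 5: interest €25.14; balance after payment €2,034.39.

€2,034.39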